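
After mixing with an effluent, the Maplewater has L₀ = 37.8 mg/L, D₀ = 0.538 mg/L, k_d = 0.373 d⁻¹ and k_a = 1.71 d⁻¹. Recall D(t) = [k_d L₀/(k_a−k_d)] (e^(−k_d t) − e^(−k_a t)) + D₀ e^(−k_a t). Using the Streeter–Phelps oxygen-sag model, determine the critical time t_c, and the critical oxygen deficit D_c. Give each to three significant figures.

t_c = [1/(k_a−k_d)] ln[(k_a/k_d)(1 − D₀(k_a−k_d)/(k_d L₀))]
= [1/(1.71−0.373)] ln[(1.71/0.373)(1 − 0.538×1.337/(0.373×37.8))]
= (1/1.337) ln[4.584 × 0.9490] = 0.7479 × ln(4.351) = 0.7479 × 1.470 = 1.100 d.
L(t_c) = L₀ e^(−k_d t_c) = 37.8 × 0.6635 = 25.08 mg/L, and at the critical point k_a D_c = k_d L, so D_c = (0.373/1.71) × 25.08 = 5.471 mg/L.

t_c ≈ 1.10 d; D_c ≈ 5.47 mg/L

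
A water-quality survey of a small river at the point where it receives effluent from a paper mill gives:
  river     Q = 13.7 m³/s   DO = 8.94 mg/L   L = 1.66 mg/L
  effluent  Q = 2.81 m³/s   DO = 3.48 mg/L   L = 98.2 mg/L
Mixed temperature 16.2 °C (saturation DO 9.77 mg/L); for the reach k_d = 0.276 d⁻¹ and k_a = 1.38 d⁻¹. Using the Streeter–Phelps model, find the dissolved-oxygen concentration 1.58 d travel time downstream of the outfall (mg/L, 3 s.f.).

Mixed DO = (13.7×8.94 + 2.81×3.48)/(13.7+2.81) = 132.3/16.51 = 8.011 mg/L.
Mixed L₀ = (13.7×1.66 + 2.81×98.2)/(16.51) = 298.7/16.51 = 18.09 mg/L.
Initial deficit D₀ = C_s − DO₀ = 9.77 − 8.011 = 1.759 mg/L.
D(1.58) = [0.276×18.09/(1.38−0.276)](e^(−0.276×1.58) − e^(−1.38×1.58)) + 1.759 e^(−1.38×1.58)
= 4.523 × (0.6466 − 0.1130) + 1.759 × 0.1130 = 2.612 mg/L.
DO = 9.77 − 2.612 = 7.158 mg/L.

DO ≈ 7.16 mg/L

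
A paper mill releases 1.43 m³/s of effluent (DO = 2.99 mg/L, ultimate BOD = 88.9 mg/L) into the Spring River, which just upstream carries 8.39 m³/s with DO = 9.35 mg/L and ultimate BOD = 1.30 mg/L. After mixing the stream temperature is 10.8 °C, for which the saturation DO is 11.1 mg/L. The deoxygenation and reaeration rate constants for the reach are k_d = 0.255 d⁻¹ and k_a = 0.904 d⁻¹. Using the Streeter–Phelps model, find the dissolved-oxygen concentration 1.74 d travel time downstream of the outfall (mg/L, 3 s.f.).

Mixed DO = (8.39×9.35 + 1.43×2.99)/(8.39+1.43) = 82.72/9.820 = 8.424 mg/L.
Mixed L₀ = (8.39×1.30 + 1.43×88.9)/(9.820) = 138.0/9.820 = 14.06 mg/L.
Initial deficit D₀ = C_s − DO₀ = 11.1 − 8.424 = 2.676 mg/L.
D(1.74) = [0.255×14.06/(0.904−0.255)](e^(−0.255×1.74) − e^(−0.904×1.74)) + 2.676 e^(−0.904×1.74)
= 5.523 × (0.6417 − 0.2074) + 2.676 × 0.2074 = 2.953 mg/L.
DO = 11.1 − 2.953 = 8.147 mg/L.

DO ≈ 8.15 mg/L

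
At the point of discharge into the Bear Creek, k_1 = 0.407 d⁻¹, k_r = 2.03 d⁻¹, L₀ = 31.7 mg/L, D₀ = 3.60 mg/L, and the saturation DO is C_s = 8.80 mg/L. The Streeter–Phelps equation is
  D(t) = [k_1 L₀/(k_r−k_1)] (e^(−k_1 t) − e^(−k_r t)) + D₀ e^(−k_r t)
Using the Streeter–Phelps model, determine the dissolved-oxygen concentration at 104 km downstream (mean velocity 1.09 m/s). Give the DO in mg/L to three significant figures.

Travel time t = x/v = 104 km / (1.09 m/s) = 104000 m / 1.09 m/s = 95410 s = 1.104 d.
k_1 L₀/(k_r−k_1) = 0.407×31.7/(2.03−0.407) = 12.90/1.623 = 7.949 mg/L.
e^(−k_1 t) = e^(−0.407×1.104) = 0.6380; e^(−k_r t) = e^(−2.03×1.104) = 0.1063.
D = 7.949 × (0.6380 − 0.1063) + 3.60 × 0.1063 = 4.227 + 0.3826 = 4.609 mg/L.
DO = C_s − D = 8.80 − 4.609 = 4.191 mg/L.

DO ≈ 4.19 mg/L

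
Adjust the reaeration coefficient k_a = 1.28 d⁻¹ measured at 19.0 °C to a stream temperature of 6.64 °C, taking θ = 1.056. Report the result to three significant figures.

k_a(T₂) = k_a(T₁) · θ^(T₂−T₁) = 1.28 × 1.056^(6.64−19.0)
= 1.28 × 1.056^-12.4 = 1.28 × 0.5099 = 0.6527 d⁻¹.

k_a ≈ 0.653 d⁻¹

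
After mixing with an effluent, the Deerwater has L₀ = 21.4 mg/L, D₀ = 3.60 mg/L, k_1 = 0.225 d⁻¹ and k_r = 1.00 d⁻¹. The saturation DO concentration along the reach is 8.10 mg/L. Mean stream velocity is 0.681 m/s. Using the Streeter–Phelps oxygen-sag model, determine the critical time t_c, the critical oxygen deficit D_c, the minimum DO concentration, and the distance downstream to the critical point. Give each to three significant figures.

At the critical point dD/dt = 0, so k_1 L₀ e^(−k_1 t) = k_r D. Substituting D(t) from the Streeter–Phelps equation and solving for t gives
t_c = ln[(k_r/k_1)(1 − D₀(k_r−k_1)/(k_1 L₀))] / (k_r−k_1).
Here k_r−k_1 = 0.7750 d⁻¹ and 1 − D₀(k_r−k_1)/(k_1 L₀) = 1 − 3.60×0.7750/(0.225×21.4) = 0.4206, so
t_c = ln(4.444 × 0.4206) / 0.7750 = 0.6255 / 0.7750 = 0.8071 d.
D_c = (k_1/k_r) L₀ e^(−k_1 t_c) = (0.225/1.00) × 21.4 × e^(−0.225×0.8071) = 0.2250 × 21.4 × 0.8339 = 4.015 mg/L.
Minimum DO = C_s − D_c = 8.10 − 4.015 = 4.085 mg/L.
x_c = v t_c = 0.681 m/s × 0.8071 d × 86400 s/d = 47490 m ≈ 47.5 km.

t_c ≈ 0.807 d; D_c ≈ 4.02 mg/L; min DO ≈ 4.08 mg/L; x_c ≈ 47.5 km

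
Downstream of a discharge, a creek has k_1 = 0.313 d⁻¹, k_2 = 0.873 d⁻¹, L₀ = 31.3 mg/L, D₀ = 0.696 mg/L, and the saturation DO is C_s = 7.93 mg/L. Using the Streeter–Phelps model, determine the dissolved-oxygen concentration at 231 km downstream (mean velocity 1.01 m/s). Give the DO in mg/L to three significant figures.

DO ≈ 1.96 mg/L

Travel time t = x/v = 231 km / (1.01 m/s) = 231000 m / 1.01 m/s = 228700 s = 2.647 d.
k_1 L₀/(k_2−k_1) = 0.313×31.3/(0.873−0.313) = 9.797/0.5600 = 17.49 mg/L.
e^(−k_1 t) = e^(−0.313×2.647) = 0.4367; e^(−k_2 t) = e^(−0.873×2.647) = 0.09917.
D = 17.49 × (0.4367 − 0.09917) + 0.696 × 0.09917 = 5.905 + 0.06902 = 5.974 mg/L.
DO = C_s − D = 7.93 − 5.974 = 1.956 mg/L.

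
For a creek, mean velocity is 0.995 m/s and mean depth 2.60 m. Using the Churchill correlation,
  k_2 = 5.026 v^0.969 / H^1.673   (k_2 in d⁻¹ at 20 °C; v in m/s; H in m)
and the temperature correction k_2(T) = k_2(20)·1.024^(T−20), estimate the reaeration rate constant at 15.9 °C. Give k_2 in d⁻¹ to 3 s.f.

k_2(20) = 5.026 × 0.995^0.969 / 2.60^1.673 = 5.026 × 0.9952 / 4.946 = 1.011 d⁻¹.
k_2(15.9) = 1.011 × 1.024^(15.9−20) = 1.011 × 0.9073 = 0.9176 d⁻¹.

k_2 ≈ 0.918 d⁻¹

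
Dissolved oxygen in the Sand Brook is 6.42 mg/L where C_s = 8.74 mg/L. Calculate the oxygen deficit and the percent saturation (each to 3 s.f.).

D = C_s − C = 8.74 − 6.42 = 2.32 mg/L.
% saturation = 6.42/8.74 × 100 = 73.5 %.

D ≈ 2.32 mg/L; 73.5 % saturation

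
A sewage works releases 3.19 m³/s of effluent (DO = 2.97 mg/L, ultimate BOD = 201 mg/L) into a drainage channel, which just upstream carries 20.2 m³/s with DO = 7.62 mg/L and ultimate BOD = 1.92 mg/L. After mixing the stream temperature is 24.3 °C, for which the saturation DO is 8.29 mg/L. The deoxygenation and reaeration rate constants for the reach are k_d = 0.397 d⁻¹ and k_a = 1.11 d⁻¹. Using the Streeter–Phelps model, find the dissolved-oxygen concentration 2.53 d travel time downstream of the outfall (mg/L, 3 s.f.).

Mixed DO = (20.2×7.62 + 3.19×2.97)/(20.2+3.19) = 163.4/23.39 = 6.986 mg/L.
Mixed L₀ = (20.2×1.92 + 3.19×201)/(23.39) = 680.0/23.39 = 29.07 mg/L.
Initial deficit D₀ = C_s − DO₀ = 8.29 − 6.986 = 1.304 mg/L.
D(2.53) = [0.397×29.07/(1.11−0.397)](e^(−0.397×2.53) − e^(−1.11×2.53)) + 1.304 e^(−1.11×2.53)
= 16.19 × (0.3663 − 0.06031) + 1.304 × 0.06031 = 5.031 mg/L.
DO = 8.29 − 5.031 = 3.259 mg/L.

DO ≈ 3.26 mg/L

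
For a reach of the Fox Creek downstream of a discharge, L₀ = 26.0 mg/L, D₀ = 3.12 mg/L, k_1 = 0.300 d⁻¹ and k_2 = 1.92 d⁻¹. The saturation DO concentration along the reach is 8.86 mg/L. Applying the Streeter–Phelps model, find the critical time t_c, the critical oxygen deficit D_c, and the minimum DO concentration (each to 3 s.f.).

At the critical point dD/dt = 0, so k_1 L₀ e^(−k_1 t) = k_2 D. Substituting D(t) from the Streeter–Phelps equation and solving for t gives
t_c = ln[(k_2/k_1)(1 − D₀(k_2−k_1)/(k_1 L₀))] / (k_2−k_1).
Here k_2−k_1 = 1.620 d⁻¹ and 1 − D₀(k_2−k_1)/(k_1 L₀) = 1 − 3.12×1.620/(0.300×26.0) = 0.3520, so
t_c = ln(6.400 × 0.3520) / 1.620 = 0.8122 / 1.620 = 0.5013 d.
D_c = (k_1/k_2) L₀ e^(−k_1 t_c) = (0.300/1.92) × 26.0 × e^(−0.300×0.5013) = 0.1562 × 26.0 × 0.8604 = 3.495 mg/L.
Minimum DO = C_s − D_c = 8.86 − 3.495 = 5.365 mg/L.

t_c ≈ 0.501 d; D_c ≈ 3.50 mg/L; min DO ≈ 5.36 mg/L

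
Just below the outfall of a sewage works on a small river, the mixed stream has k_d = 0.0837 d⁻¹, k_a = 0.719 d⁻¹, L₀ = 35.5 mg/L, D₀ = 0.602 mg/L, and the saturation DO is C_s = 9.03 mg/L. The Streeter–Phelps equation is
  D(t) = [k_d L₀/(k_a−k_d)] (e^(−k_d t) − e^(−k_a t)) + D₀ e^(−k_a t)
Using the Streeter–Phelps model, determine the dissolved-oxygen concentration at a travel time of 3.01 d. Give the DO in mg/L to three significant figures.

k_d L₀/(k_a−k_d) = 0.0837×35.5/(0.719−0.0837) = 2.971/0.6353 = 4.677 mg/L.
e^(−k_d t) = e^(−0.0837×3.010) = 0.7773; e^(−k_a t) = e^(−0.719×3.010) = 0.1148.
D = 4.677 × (0.7773 − 0.1148) + 0.602 × 0.1148 = 3.098 + 0.06914 = 3.167 mg/L.
DO = C_s − D = 9.03 − 3.167 = 5.863 mg/L.

DO ≈ 5.86 mg/L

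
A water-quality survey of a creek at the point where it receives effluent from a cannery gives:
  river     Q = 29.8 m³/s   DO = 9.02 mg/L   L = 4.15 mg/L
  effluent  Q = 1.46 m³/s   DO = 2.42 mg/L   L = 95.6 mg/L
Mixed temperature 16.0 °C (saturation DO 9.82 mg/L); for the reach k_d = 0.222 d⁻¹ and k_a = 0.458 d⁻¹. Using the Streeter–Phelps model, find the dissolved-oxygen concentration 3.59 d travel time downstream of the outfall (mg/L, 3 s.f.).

DO ≈ 7.57 mg/L

Mixed DO = (29.8×9.02 + 1.46×2.42)/(29.8+1.46) = 272.3/31.26 = 8.712 mg/L.
Mixed L₀ = (29.8×4.15 + 1.46×95.6)/(31.26) = 263.2/31.26 = 8.421 mg/L.
Initial deficit D₀ = C_s − DO₀ = 9.82 − 8.712 = 1.108 mg/L.
D(3.59) = [0.222×8.421/(0.458−0.222)](e^(−0.222×3.59) − e^(−0.458×3.59)) + 1.108 e^(−0.458×3.59)
= 7.922 × (0.4507 − 0.1932) + 1.108 × 0.1932 = 2.254 mg/L.
DO = 9.82 − 2.254 = 7.566 mg/L.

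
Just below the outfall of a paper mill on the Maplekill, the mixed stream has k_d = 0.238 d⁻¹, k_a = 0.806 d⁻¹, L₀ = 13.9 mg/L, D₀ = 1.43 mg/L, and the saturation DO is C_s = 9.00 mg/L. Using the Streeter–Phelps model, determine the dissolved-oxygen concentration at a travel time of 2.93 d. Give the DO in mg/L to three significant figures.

k_d L₀/(k_a−k_d) = 0.238×13.9/(0.806−0.238) = 3.308/0.5680 = 5.824 mg/L.
e^(−k_d t) = e^(−0.238×2.930) = 0.4979; e^(−k_a t) = e^(−0.806×2.930) = 0.09427.
D = 5.824 × (0.4979 − 0.09427) + 1.43 × 0.09427 = 2.351 + 0.1348 = 2.486 mg/L.
DO = C_s − D = 9.00 − 2.486 = 6.514 mg/L.

DO ≈ 6.51 mg/L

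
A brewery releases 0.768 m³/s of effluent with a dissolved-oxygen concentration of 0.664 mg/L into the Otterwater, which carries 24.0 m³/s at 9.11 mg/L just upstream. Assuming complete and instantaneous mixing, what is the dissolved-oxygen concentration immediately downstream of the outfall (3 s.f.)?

Flow-weighted mixing: C = (Q_r C_r + Q_w C_w)/(Q_r + Q_w)
= (24.0×9.11 + 0.768×0.664)/(24.0 + 0.768) = 219.1/24.77 = 8.848 mg/L.

8.85 mg/L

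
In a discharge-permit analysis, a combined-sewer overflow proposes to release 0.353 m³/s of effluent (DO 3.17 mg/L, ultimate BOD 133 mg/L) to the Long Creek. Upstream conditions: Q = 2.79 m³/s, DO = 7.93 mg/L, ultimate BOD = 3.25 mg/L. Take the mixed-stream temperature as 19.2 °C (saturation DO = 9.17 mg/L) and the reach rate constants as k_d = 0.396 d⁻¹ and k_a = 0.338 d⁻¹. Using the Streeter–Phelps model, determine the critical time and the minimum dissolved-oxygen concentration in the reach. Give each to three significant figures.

t_c ≈ 2.48 d; minimum DO ≈ 1.35 mg/L

Mixed DO = (2.79×7.93 + 0.353×3.17)/(2.79+0.353) = 23.24/3.143 = 7.395 mg/L.
Mixed L₀ = (2.79×3.25 + 0.353×133)/(3.143) = 56.02/3.143 = 17.82 mg/L.
Initial deficit D₀ = C_s − DO₀ = 9.17 − 7.395 = 1.775 mg/L.
t_c = (1/-0.05800) ln[(0.338/0.396)(1 − 1.775×-0.05800/(0.396×17.82))] = -17.24 × ln(0.8660) = 2.481 d.
D_c = (0.396/0.338) × 17.82 × e^(−0.396×2.481) = 1.172 × 17.82 × 0.3744 = 7.818 mg/L.
Minimum DO = 9.17 − 7.818 = 1.352 mg/L.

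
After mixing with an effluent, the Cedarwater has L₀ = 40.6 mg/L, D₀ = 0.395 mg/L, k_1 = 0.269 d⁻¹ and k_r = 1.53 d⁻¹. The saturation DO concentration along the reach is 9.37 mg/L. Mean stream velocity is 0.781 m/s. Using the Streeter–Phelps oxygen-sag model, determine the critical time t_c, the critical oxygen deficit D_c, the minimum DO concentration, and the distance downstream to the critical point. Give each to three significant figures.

t_c = [1/(k_r−k_1)] ln[(k_r/k_1)(1 − D₀(k_r−k_1)/(k_1 L₀))]
= [1/(1.53−0.269)] ln[(1.53/0.269)(1 − 0.395×1.261/(0.269×40.6))]
= (1/1.261) ln[5.688 × 0.9544] = 0.7930 × ln(5.428) = 0.7930 × 1.692 = 1.342 d.
D_c = (k_1/k_r) L₀ e^(−k_1 t_c) = (0.269/1.53) × 40.6 × e^(−0.269×1.342) = 0.1758 × 40.6 × 0.6971 = 4.976 mg/L.
Minimum DO = C_s − D_c = 9.37 − 4.976 = 4.394 mg/L.
x_c = v t_c = 0.781 m/s × 1.342 d × 86400 s/d = 90520 m ≈ 90.5 km.

t_c ≈ 1.34 d; D_c ≈ 4.98 mg/L; min DO ≈ 4.39 mg/L; x_c ≈ 90.5 km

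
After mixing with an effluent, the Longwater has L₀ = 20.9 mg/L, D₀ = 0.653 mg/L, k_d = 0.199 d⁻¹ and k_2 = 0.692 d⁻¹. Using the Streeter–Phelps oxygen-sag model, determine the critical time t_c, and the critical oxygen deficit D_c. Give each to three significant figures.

With k_2/k_d = 3.477 and 1 − D₀(k_2−k_d)/(k_d L₀) = 0.9226,
t_c = ln(3.477 × 0.9226) / (0.692 − 0.199) = ln(3.208) / 0.4930 = 1.166/0.4930 = 2.365 d.
D_c = (k_d/k_2) L₀ e^(−k_d t_c) = (0.199/0.692) × 20.9 × e^(−0.199×2.365) = 0.2876 × 20.9 × 0.6247 = 3.754 mg/L.

t_c ≈ 2.36 d; D_c ≈ 3.75 mg/L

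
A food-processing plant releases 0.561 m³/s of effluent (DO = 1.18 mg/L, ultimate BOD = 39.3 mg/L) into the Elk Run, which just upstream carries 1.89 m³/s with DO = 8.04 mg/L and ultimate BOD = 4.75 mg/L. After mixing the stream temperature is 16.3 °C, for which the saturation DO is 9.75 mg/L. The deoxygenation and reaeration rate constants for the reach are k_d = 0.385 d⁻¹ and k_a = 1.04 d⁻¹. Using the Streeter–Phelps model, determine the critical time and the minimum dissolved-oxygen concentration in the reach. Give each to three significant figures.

t_c ≈ 0.630 d; minimum DO ≈ 6.07 mg/L

Mixed DO = (1.89×8.04 + 0.561×1.18)/(1.89+0.561) = 15.86/2.451 = 6.470 mg/L.
Mixed L₀ = (1.89×4.75 + 0.561×39.3)/(2.451) = 31.02/2.451 = 12.66 mg/L.
Initial deficit D₀ = C_s − DO₀ = 9.75 − 6.470 = 3.280 mg/L.
t_c = (1/0.6550) ln[(1.04/0.385)(1 − 3.280×0.6550/(0.385×12.66))] = 1.527 × ln(1.510) = 0.6296 d.
D_c = (0.385/1.04) × 12.66 × e^(−0.385×0.6296) = 0.3702 × 12.66 × 0.7848 = 3.677 mg/L.
Minimum DO = 9.75 − 3.677 = 6.073 mg/L.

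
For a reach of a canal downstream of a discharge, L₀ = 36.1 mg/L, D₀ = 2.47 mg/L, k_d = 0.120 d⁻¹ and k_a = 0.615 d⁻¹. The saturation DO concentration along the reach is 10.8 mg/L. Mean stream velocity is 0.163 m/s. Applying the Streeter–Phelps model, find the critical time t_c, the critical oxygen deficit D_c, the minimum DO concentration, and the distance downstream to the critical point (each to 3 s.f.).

At the critical point dD/dt = 0, so k_d L₀ e^(−k_d t) = k_a D. Substituting D(t) from the Streeter–Phelps equation and solving for t gives
t_c = ln[(k_a/k_d)(1 − D₀(k_a−k_d)/(k_d L₀))] / (k_a−k_d).
Here k_a−k_d = 0.4950 d⁻¹ and 1 − D₀(k_a−k_d)/(k_d L₀) = 1 − 2.47×0.4950/(0.120×36.1) = 0.7178, so
t_c = ln(5.125 × 0.7178) / 0.4950 = 1.303 / 0.4950 = 2.631 d.
D_c = (k_d/k_a) L₀ e^(−k_d t_c) = (0.120/0.615) × 36.1 × e^(−0.120×2.631) = 0.1951 × 36.1 × 0.7292 = 5.137 mg/L.
Minimum DO = C_s − D_c = 10.8 − 5.137 = 5.663 mg/L.
x_c = v t_c = 0.163 m/s × 2.631 d × 86400 s/d = 37060 m ≈ 37.1 km.

t_c ≈ 2.63 d; D_c ≈ 5.14 mg/L; min DO ≈ 5.66 mg/L; x_c ≈ 37.1 km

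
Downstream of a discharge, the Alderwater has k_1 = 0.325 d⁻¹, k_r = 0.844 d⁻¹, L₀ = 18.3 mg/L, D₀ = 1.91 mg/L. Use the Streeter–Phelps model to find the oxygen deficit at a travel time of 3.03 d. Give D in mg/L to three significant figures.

D ≈ 3.54 mg/L

k_1 L₀/(k_r−k_1) = 0.325×18.3/(0.844−0.325) = 5.948/0.5190 = 11.46 mg/L.
e^(−k_1 t) = e^(−0.325×3.030) = 0.3735; e^(−k_r t) = e^(−0.844×3.030) = 0.07751.
D = 11.46 × (0.3735 − 0.07751) + 1.91 × 0.07751 = 3.392 + 0.1480 = 3.540 mg/L.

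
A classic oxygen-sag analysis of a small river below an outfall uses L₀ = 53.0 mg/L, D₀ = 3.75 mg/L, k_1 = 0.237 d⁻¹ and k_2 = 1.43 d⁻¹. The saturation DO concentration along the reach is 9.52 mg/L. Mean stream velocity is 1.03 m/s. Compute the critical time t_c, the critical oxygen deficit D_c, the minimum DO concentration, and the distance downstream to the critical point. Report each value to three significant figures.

With k_2/k_1 = 6.034 and 1 − D₀(k_2−k_1)/(k_1 L₀) = 0.6438,
t_c = ln(6.034 × 0.6438) / (1.43 − 0.237) = ln(3.885) / 1.193 = 1.357/1.193 = 1.138 d.
D_c = (k_1/k_2) L₀ e^(−k_1 t_c) = (0.237/1.43) × 53.0 × e^(−0.237×1.138) = 0.1657 × 53.0 × 0.7637 = 6.708 mg/L.
Minimum DO = C_s − D_c = 9.52 − 6.708 = 2.812 mg/L.
x_c = v t_c = 1.03 m/s × 1.138 d × 86400 s/d = 101200 m ≈ 101 km.

t_c ≈ 1.14 d; D_c ≈ 6.71 mg/L; min DO ≈ 2.81 mg/L; x_c ≈ 101 km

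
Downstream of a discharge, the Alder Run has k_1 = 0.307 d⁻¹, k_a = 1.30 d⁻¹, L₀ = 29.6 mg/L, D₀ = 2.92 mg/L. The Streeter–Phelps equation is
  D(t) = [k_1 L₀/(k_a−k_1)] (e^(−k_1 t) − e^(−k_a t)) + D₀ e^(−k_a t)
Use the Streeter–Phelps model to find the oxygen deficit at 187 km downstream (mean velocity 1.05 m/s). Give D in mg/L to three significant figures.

D ≈ 4.43 mg/L

Travel time t = x/v = 187 km / (1.05 m/s) = 187000 m / 1.05 m/s = 178100 s = 2.061 d.
k_1 L₀/(k_a−k_1) = 0.307×29.6/(1.30−0.307) = 9.087/0.9930 = 9.151 mg/L.
e^(−k_1 t) = e^(−0.307×2.061) = 0.5311; e^(−k_a t) = e^(−1.30×2.061) = 0.06859.
D = 9.151 × (0.5311 − 0.06859) + 2.92 × 0.06859 = 4.233 + 0.2003 = 4.433 mg/L.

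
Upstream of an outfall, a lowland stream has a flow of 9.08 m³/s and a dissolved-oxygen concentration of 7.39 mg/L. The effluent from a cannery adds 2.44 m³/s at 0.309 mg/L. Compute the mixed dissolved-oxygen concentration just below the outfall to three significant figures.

Flow-weighted mixing: C = (Q_r C_r + Q_w C_w)/(Q_r + Q_w)
= (9.08×7.39 + 2.44×0.309)/(9.08 + 2.44) = 67.86/11.52 = 5.890 mg/L.

5.89 mg/L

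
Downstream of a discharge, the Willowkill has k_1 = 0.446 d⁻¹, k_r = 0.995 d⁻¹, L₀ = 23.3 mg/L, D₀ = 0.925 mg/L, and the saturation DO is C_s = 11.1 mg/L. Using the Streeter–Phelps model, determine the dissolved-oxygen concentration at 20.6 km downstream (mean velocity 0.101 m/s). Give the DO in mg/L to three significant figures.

Travel time t = x/v = 20.6 km / (0.101 m/s) = 20600 m / 0.101 m/s = 204000 s = 2.361 d.
k_1 L₀/(k_r−k_1) = 0.446×23.3/(0.995−0.446) = 10.39/0.5490 = 18.93 mg/L.
e^(−k_1 t) = e^(−0.446×2.361) = 0.3489; e^(−k_r t) = e^(−0.995×2.361) = 0.09548.
D = 18.93 × (0.3489 − 0.09548) + 0.925 × 0.09548 = 4.798 + 0.08832 = 4.886 mg/L.
DO = C_s − D = 11.1 − 4.886 = 6.214 mg/L.

DO ≈ 6.21 mg/L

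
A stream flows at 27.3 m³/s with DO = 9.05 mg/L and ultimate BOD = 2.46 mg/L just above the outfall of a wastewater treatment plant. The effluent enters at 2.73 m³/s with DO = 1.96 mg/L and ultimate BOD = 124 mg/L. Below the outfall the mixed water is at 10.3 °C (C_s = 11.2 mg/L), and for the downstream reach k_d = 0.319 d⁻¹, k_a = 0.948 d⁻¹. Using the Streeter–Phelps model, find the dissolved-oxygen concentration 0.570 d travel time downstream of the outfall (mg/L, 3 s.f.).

Mixed DO = (27.3×9.05 + 2.73×1.96)/(27.3+2.73) = 252.4/30.03 = 8.405 mg/L.
Mixed L₀ = (27.3×2.46 + 2.73×124)/(30.03) = 405.7/30.03 = 13.51 mg/L.
Initial deficit D₀ = C_s − DO₀ = 11.2 − 8.405 = 2.795 mg/L.
D(0.570) = [0.319×13.51/(0.948−0.319)](e^(−0.319×0.570) − e^(−0.948×0.570)) + 2.795 e^(−0.948×0.570)
= 6.851 × (0.8337 − 0.5825) + 2.795 × 0.5825 = 3.349 mg/L.
DO = 11.2 − 3.349 = 7.851 mg/L.

DO ≈ 7.85 mg/L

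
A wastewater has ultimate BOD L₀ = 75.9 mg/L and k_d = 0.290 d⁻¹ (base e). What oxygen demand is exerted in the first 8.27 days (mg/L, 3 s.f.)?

y_t = L₀(1 − e^(−k_d t)) = 75.9 × (1 − e^(−0.290×8.27))
= 75.9 × (1 − 0.09087) = 75.9 × 0.9091 = 69.00 mg/L.

y ≈ 69.0 mg/L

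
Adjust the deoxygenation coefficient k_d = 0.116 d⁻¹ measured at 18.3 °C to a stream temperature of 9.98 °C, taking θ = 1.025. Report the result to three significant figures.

k_d ≈ 0.0945 d⁻¹

k_d(T₂) = k_d(T₁) · θ^(T₂−T₁) = 0.116 × 1.025^(9.98−18.3)
= 0.116 × 1.025^-8.32 = 0.116 × 0.8143 = 0.09446 d⁻¹.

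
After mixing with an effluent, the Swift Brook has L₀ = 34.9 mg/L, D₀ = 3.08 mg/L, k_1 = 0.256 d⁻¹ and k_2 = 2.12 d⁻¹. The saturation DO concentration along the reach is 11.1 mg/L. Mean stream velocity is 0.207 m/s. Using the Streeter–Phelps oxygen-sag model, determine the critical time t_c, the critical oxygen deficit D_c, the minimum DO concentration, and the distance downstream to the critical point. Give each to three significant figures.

t_c ≈ 0.582 d; D_c ≈ 3.63 mg/L; min DO ≈ 7.47 mg/L; x_c ≈ 10.4 km

At the critical point dD/dt = 0, so k_1 L₀ e^(−k_1 t) = k_2 D. Substituting D(t) from the Streeter–Phelps equation and solving for t gives
t_c = ln[(k_2/k_1)(1 − D₀(k_2−k_1)/(k_1 L₀))] / (k_2−k_1).
Here k_2−k_1 = 1.864 d⁻¹ and 1 − D₀(k_2−k_1)/(k_1 L₀) = 1 − 3.08×1.864/(0.256×34.9) = 0.3574, so
t_c = ln(8.281 × 0.3574) / 1.864 = 1.085 / 1.864 = 0.5822 d.
D_c = (k_1/k_2) L₀ e^(−k_1 t_c) = (0.256/2.12) × 34.9 × e^(−0.256×0.5822) = 0.1208 × 34.9 × 0.8615 = 3.631 mg/L.
Minimum DO = C_s − D_c = 11.1 − 3.631 = 7.469 mg/L.
x_c = v t_c = 0.207 m/s × 0.5822 d × 86400 s/d = 10410 m ≈ 10.4 km.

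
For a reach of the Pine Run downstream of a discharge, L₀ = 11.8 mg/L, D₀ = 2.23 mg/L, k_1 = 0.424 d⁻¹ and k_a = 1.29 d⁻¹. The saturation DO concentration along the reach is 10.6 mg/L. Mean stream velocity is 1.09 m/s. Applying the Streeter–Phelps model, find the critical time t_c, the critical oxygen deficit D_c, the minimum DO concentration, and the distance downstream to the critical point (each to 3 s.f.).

t_c ≈ 0.722 d; D_c ≈ 2.86 mg/L; min DO ≈ 7.74 mg/L; x_c ≈ 68.0 km

At the critical point dD/dt = 0, so k_1 L₀ e^(−k_1 t) = k_a D. Substituting D(t) from the Streeter–Phelps equation and solving for t gives
t_c = ln[(k_a/k_1)(1 − D₀(k_a−k_1)/(k_1 L₀))] / (k_a−k_1).
Here k_a−k_1 = 0.8660 d⁻¹ and 1 − D₀(k_a−k_1)/(k_1 L₀) = 1 − 2.23×0.8660/(0.424×11.8) = 0.6140, so
t_c = ln(3.042 × 0.6140) / 0.8660 = 0.6249 / 0.8660 = 0.7216 d.
D_c = (k_1/k_a) L₀ e^(−k_1 t_c) = (0.424/1.29) × 11.8 × e^(−0.424×0.7216) = 0.3287 × 11.8 × 0.7364 = 2.856 mg/L.
Minimum DO = C_s − D_c = 10.6 − 2.856 = 7.744 mg/L.
x_c = v t_c = 1.09 m/s × 0.7216 d × 86400 s/d = 67960 m ≈ 68.0 km.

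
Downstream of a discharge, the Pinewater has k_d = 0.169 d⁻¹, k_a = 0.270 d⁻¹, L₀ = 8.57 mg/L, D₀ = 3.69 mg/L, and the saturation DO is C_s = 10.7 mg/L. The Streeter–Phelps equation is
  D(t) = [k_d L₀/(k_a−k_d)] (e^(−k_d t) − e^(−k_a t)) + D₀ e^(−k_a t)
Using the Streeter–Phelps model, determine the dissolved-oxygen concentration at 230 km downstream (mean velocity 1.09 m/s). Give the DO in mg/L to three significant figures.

DO ≈ 6.72 mg/L

Travel time t = x/v = 230 km / (1.09 m/s) = 230000 m / 1.09 m/s = 211000 s = 2.442 d.
k_d L₀/(k_a−k_d) = 0.169×8.57/(0.270−0.169) = 1.448/0.1010 = 14.34 mg/L.
e^(−k_d t) = e^(−0.169×2.442) = 0.6618; e^(−k_a t) = e^(−0.270×2.442) = 0.5172.
D = 14.34 × (0.6618 − 0.5172) + 3.69 × 0.5172 = 2.075 + 1.908 = 3.983 mg/L.
DO = C_s − D = 10.7 − 3.983 = 6.717 mg/L.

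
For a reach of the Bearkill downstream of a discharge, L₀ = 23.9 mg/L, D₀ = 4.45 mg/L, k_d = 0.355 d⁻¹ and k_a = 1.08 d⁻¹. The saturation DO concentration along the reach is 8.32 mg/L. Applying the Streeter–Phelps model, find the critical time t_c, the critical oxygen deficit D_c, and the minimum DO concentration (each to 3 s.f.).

t_c = [1/(k_a−k_d)] ln[(k_a/k_d)(1 − D₀(k_a−k_d)/(k_d L₀))]
= [1/(1.08−0.355)] ln[(1.08/0.355)(1 − 4.45×0.7250/(0.355×23.9))]
= (1/0.7250) ln[3.042 × 0.6197] = 1.379 × ln(1.885) = 1.379 × 0.6342 = 0.8747 d.
L(t_c) = L₀ e^(−k_d t_c) = 23.9 × 0.7331 = 17.52 mg/L, and at the critical point k_a D_c = k_d L, so D_c = (0.355/1.08) × 17.52 = 5.759 mg/L.
Minimum DO = C_s − D_c = 8.32 − 5.759 = 2.561 mg/L.

t_c ≈ 0.875 d; D_c ≈ 5.76 mg/L; min DO ≈ 2.56 mg/L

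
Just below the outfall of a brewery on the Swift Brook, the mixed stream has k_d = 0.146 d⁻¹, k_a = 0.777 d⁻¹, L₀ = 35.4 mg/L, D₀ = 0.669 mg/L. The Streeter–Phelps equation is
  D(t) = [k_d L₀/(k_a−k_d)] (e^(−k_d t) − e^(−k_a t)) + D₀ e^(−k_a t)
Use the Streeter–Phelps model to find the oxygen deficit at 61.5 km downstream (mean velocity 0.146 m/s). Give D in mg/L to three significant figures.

Travel time t = x/v = 61.5 km / (0.146 m/s) = 61500 m / 0.146 m/s = 421200 s = 4.875 d.
k_d L₀/(k_a−k_d) = 0.146×35.4/(0.777−0.146) = 5.168/0.6310 = 8.191 mg/L.
e^(−k_d t) = e^(−0.146×4.875) = 0.4908; e^(−k_a t) = e^(−0.777×4.875) = 0.02264.
D = 8.191 × (0.4908 − 0.02264) + 0.669 × 0.02264 = 3.834 + 0.01514 = 3.849 mg/L.

D ≈ 3.85 mg/L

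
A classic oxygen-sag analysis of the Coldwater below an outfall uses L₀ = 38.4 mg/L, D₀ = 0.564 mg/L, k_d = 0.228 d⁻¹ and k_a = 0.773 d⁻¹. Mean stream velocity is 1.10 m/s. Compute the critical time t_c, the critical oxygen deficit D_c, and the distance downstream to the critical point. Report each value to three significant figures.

t_c ≈ 2.17 d; D_c ≈ 6.90 mg/L; x_c ≈ 207 km

At the critical point dD/dt = 0, so k_d L₀ e^(−k_d t) = k_a D. Substituting D(t) from the Streeter–Phelps equation and solving for t gives
t_c = ln[(k_a/k_d)(1 − D₀(k_a−k_d)/(k_d L₀))] / (k_a−k_d).
Here k_a−k_d = 0.5450 d⁻¹ and 1 − D₀(k_a−k_d)/(k_d L₀) = 1 − 0.564×0.5450/(0.228×38.4) = 0.9649, so
t_c = ln(3.390 × 0.9649) / 0.5450 = 1.185 / 0.5450 = 2.175 d.
D_c = (k_d/k_a) L₀ e^(−k_d t_c) = (0.228/0.773) × 38.4 × e^(−0.228×2.175) = 0.2950 × 38.4 × 0.6091 = 6.898 mg/L.
x_c = v t_c = 1.10 m/s × 2.175 d × 86400 s/d = 206700 m ≈ 207 km.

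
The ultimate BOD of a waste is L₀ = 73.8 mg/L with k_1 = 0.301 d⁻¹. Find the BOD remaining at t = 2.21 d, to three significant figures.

L ≈ 37.9 mg/L

L_t = L₀ e^(−k_1 t) = 73.8 × e^(−0.301×2.21) = 73.8 × 0.5142 = 37.95 mg/L.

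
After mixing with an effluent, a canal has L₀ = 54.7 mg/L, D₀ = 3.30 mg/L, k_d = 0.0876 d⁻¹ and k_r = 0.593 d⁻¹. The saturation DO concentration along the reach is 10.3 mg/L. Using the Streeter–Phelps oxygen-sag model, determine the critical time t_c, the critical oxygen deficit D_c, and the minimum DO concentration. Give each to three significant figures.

t_c ≈ 2.94 d; D_c ≈ 6.25 mg/L; min DO ≈ 4.05 mg/L

t_c = [1/(k_r−k_d)] ln[(k_r/k_d)(1 − D₀(k_r−k_d)/(k_d L₀))]
= [1/(0.593−0.0876)] ln[(0.593/0.0876)(1 − 3.30×0.5054/(0.0876×54.7))]
= (1/0.5054) ln[6.769 × 0.6519] = 1.979 × ln(4.413) = 1.979 × 1.485 = 2.937 d.
D_c = (k_d/k_r) L₀ e^(−k_d t_c) = (0.0876/0.593) × 54.7 × e^(−0.0876×2.937) = 0.1477 × 54.7 × 0.7731 = 6.247 mg/L.
Minimum DO = C_s − D_c = 10.3 − 6.247 = 4.053 mg/L.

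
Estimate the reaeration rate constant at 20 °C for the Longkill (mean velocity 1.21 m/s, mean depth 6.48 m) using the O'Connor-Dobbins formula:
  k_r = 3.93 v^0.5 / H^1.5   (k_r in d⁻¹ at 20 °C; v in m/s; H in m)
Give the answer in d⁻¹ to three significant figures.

k_r ≈ 0.262 d⁻¹

k_r = 3.93 × 1.21^0.5 / 6.48^1.5 = 3.93 × 1.100 / 16.50 = 0.2621 d⁻¹.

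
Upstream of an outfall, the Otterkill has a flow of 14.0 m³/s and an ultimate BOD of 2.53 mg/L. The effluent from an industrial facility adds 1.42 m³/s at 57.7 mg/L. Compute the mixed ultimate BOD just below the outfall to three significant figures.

7.61 mg/L

Flow-weighted mixing: C = (Q_r C_r + Q_w C_w)/(Q_r + Q_w)
= (14.0×2.53 + 1.42×57.7)/(14.0 + 1.42) = 117.4/15.42 = 7.611 mg/L.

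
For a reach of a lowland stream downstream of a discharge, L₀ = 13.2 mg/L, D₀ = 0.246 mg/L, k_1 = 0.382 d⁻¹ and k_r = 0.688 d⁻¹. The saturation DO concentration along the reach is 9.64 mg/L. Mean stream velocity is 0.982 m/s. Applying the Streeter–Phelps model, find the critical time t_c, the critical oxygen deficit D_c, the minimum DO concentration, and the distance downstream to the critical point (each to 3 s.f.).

t_c = [1/(k_r−k_1)] ln[(k_r/k_1)(1 − D₀(k_r−k_1)/(k_1 L₀))]
= [1/(0.688−0.382)] ln[(0.688/0.382)(1 − 0.246×0.3060/(0.382×13.2))]
= (1/0.3060) ln[1.801 × 0.9851] = 3.268 × ln(1.774) = 3.268 × 0.5733 = 1.874 d.
L(t_c) = L₀ e^(−k_1 t_c) = 13.2 × 0.4888 = 6.453 mg/L, and at the critical point k_r D_c = k_1 L, so D_c = (0.382/0.688) × 6.453 = 3.583 mg/L.
Minimum DO = C_s − D_c = 9.64 − 3.583 = 6.057 mg/L.
x_c = v t_c = 0.982 m/s × 1.874 d × 86400 s/d = 159000 m ≈ 159 km.

t_c ≈ 1.87 d; D_c ≈ 3.58 mg/L; min DO ≈ 6.06 mg/L; x_c ≈ 159 km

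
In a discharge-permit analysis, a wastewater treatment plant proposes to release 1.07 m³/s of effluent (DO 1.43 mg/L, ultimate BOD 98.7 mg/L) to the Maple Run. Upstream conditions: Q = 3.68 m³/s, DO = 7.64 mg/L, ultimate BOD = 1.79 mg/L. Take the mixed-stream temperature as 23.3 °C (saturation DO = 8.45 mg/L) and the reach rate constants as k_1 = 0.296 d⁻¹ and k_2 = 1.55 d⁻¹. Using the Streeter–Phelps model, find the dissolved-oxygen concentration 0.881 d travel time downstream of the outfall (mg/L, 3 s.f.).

DO ≈ 5.01 mg/L

Mixed DO = (3.68×7.64 + 1.07×1.43)/(3.68+1.07) = 29.65/4.750 = 6.241 mg/L.
Mixed L₀ = (3.68×1.79 + 1.07×98.7)/(4.750) = 112.2/4.750 = 23.62 mg/L.
Initial deficit D₀ = C_s − DO₀ = 8.45 − 6.241 = 2.209 mg/L.
D(0.881) = [0.296×23.62/(1.55−0.296)](e^(−0.296×0.881) − e^(−1.55×0.881)) + 2.209 e^(−1.55×0.881)
= 5.575 × (0.7705 − 0.2552) + 2.209 × 0.2552 = 3.436 mg/L.
DO = 8.45 − 3.436 = 5.014 mg/L.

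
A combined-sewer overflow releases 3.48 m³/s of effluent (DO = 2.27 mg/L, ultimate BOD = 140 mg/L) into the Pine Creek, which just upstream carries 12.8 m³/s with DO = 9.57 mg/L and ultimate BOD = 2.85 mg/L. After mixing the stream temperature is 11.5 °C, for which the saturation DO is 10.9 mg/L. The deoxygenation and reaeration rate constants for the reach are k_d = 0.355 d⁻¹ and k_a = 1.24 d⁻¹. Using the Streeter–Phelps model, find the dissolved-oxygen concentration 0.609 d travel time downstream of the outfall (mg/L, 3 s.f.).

Mixed DO = (12.8×9.57 + 3.48×2.27)/(12.8+3.48) = 130.4/16.28 = 8.010 mg/L.
Mixed L₀ = (12.8×2.85 + 3.48×140)/(16.28) = 523.7/16.28 = 32.17 mg/L.
Initial deficit D₀ = C_s − DO₀ = 10.9 − 8.010 = 2.890 mg/L.
D(0.609) = [0.355×32.17/(1.24−0.355)](e^(−0.355×0.609) − e^(−1.24×0.609)) + 2.890 e^(−1.24×0.609)
= 12.90 × (0.8056 − 0.4699) + 2.890 × 0.4699 = 5.689 mg/L.
DO = 10.9 − 5.689 = 5.211 mg/L.

DO ≈ 5.21 mg/L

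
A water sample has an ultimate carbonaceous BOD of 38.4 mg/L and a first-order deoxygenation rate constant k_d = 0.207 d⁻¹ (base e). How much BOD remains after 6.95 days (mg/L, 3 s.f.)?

L ≈ 9.11 mg/L

L_t = L₀ e^(−k_d t) = 38.4 × e^(−0.207×6.95) = 38.4 × 0.2372 = 9.110 mg/L.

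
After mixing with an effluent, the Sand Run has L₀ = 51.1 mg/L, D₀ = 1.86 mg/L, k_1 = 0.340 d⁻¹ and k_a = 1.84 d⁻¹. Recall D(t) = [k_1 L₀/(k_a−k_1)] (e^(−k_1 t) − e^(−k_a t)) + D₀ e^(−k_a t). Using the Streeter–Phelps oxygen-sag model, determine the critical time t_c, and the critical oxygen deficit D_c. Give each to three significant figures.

t_c = [1/(k_a−k_1)] ln[(k_a/k_1)(1 − D₀(k_a−k_1)/(k_1 L₀))]
= [1/(1.84−0.340)] ln[(1.84/0.340)(1 − 1.86×1.500/(0.340×51.1))]
= (1/1.500) ln[5.412 × 0.8394] = 0.6667 × ln(4.543) = 0.6667 × 1.514 = 1.009 d.
D_c = (k_1/k_a) L₀ e^(−k_1 t_c) = (0.340/1.84) × 51.1 × e^(−0.340×1.009) = 0.1848 × 51.1 × 0.7096 = 6.700 mg/L.

t_c ≈ 1.01 d; D_c ≈ 6.70 mg/L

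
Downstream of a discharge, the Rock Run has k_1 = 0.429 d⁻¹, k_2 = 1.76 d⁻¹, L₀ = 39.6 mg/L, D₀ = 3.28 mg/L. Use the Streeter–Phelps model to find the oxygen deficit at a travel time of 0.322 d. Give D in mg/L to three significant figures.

D ≈ 5.74 mg/L

k_1 L₀/(k_2−k_1) = 0.429×39.6/(1.76−0.429) = 16.99/1.331 = 12.76 mg/L.
e^(−k_1 t) = e^(−0.429×0.3220) = 0.8710; e^(−k_2 t) = e^(−1.76×0.3220) = 0.5674.
D = 12.76 × (0.8710 − 0.5674) + 3.28 × 0.5674 = 3.875 + 1.861 = 5.736 mg/L.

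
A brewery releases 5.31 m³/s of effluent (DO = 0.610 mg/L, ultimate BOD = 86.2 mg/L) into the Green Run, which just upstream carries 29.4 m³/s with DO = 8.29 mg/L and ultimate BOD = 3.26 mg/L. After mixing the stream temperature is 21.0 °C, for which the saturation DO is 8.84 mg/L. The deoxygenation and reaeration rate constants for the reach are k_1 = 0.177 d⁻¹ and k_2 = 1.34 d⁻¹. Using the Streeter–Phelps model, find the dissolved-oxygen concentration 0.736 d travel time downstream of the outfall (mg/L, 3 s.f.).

Mixed DO = (29.4×8.29 + 5.31×0.610)/(29.4+5.31) = 247.0/34.71 = 7.115 mg/L.
Mixed L₀ = (29.4×3.26 + 5.31×86.2)/(34.71) = 553.6/34.71 = 15.95 mg/L.
Initial deficit D₀ = C_s − DO₀ = 8.84 − 7.115 = 1.725 mg/L.
D(0.736) = [0.177×15.95/(1.34−0.177)](e^(−0.177×0.736) − e^(−1.34×0.736)) + 1.725 e^(−1.34×0.736)
= 2.427 × (0.8779 − 0.3730) + 1.725 × 0.3730 = 1.869 mg/L.
DO = 8.84 − 1.869 = 6.971 mg/L.

DO ≈ 6.97 mg/L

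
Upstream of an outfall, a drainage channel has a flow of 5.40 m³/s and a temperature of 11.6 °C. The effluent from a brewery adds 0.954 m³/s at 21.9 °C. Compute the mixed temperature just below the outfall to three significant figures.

Flow-weighted mixing: C = (Q_r C_r + Q_w C_w)/(Q_r + Q_w)
= (5.40×11.6 + 0.954×21.9)/(5.40 + 0.954) = 83.53/6.354 = 13.15 °C.

13.1 °C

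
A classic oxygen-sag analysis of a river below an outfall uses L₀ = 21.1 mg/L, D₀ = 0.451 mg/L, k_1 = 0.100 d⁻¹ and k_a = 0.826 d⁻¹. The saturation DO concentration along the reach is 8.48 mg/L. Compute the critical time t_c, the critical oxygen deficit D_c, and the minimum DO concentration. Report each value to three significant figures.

At the critical point dD/dt = 0, so k_1 L₀ e^(−k_1 t) = k_a D. Substituting D(t) from the Streeter–Phelps equation and solving for t gives
t_c = ln[(k_a/k_1)(1 − D₀(k_a−k_1)/(k_1 L₀))] / (k_a−k_1).
Here k_a−k_1 = 0.7260 d⁻¹ and 1 − D₀(k_a−k_1)/(k_1 L₀) = 1 − 0.451×0.7260/(0.100×21.1) = 0.8448, so
t_c = ln(8.260 × 0.8448) / 0.7260 = 1.943 / 0.7260 = 2.676 d.
L(t_c) = L₀ e^(−k_1 t_c) = 21.1 × 0.7652 = 16.15 mg/L, and at the critical point k_a D_c = k_1 L, so D_c = (0.100/0.826) × 16.15 = 1.955 mg/L.
Minimum DO = C_s − D_c = 8.48 − 1.955 = 6.525 mg/L.

t_c ≈ 2.68 d; D_c ≈ 1.95 mg/L; min DO ≈ 6.53 mg/L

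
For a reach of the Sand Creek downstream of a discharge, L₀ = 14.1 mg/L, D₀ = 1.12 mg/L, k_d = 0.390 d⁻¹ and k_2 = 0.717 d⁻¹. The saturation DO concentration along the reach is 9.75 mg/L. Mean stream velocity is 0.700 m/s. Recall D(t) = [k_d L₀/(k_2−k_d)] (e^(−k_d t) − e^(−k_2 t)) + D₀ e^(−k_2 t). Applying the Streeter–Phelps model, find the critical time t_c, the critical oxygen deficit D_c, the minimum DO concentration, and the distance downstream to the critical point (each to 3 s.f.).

t_c = [1/(k_2−k_d)] ln[(k_2/k_d)(1 − D₀(k_2−k_d)/(k_d L₀))]
= [1/(0.717−0.390)] ln[(0.717/0.390)(1 − 1.12×0.3270/(0.390×14.1))]
= (1/0.3270) ln[1.838 × 0.9334] = 3.058 × ln(1.716) = 3.058 × 0.5400 = 1.651 d.
D_c = (k_d/k_2) L₀ e^(−k_d t_c) = (0.390/0.717) × 14.1 × e^(−0.390×1.651) = 0.5439 × 14.1 × 0.5252 = 4.028 mg/L.
Minimum DO = C_s − D_c = 9.75 − 4.028 = 5.722 mg/L.
x_c = v t_c = 0.700 m/s × 1.651 d × 86400 s/d = 99880 m ≈ 99.9 km.

t_c ≈ 1.65 d; D_c ≈ 4.03 mg/L; min DO ≈ 5.72 mg/L; x_c ≈ 99.9 km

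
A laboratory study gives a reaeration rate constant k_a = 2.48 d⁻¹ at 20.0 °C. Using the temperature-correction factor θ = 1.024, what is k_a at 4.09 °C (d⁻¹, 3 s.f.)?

k_a ≈ 1.70 d⁻¹

k_a(T₂) = k_a(T₁) · θ^(T₂−T₁) = 2.48 × 1.024^(4.09−20.0)
= 2.48 × 1.024^-15.9 = 2.48 × 0.6857 = 1.701 d⁻¹.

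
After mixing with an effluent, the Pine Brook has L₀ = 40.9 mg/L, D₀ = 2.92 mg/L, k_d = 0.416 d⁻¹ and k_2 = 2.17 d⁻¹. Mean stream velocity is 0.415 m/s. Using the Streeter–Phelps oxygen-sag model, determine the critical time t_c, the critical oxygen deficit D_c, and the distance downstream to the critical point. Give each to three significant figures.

At the critical point dD/dt = 0, so k_d L₀ e^(−k_d t) = k_2 D. Substituting D(t) from the Streeter–Phelps equation and solving for t gives
t_c = ln[(k_2/k_d)(1 − D₀(k_2−k_d)/(k_d L₀))] / (k_2−k_d).
Here k_2−k_d = 1.754 d⁻¹ and 1 − D₀(k_2−k_d)/(k_d L₀) = 1 − 2.92×1.754/(0.416×40.9) = 0.6990, so
t_c = ln(5.216 × 0.6990) / 1.754 = 1.294 / 1.754 = 0.7376 d.
L(t_c) = L₀ e^(−k_d t_c) = 40.9 × 0.7358 = 30.09 mg/L, and at the critical point k_2 D_c = k_d L, so D_c = (0.416/2.17) × 30.09 = 5.769 mg/L.
x_c = v t_c = 0.415 m/s × 0.7376 d × 86400 s/d = 26450 m ≈ 26.4 km.

t_c ≈ 0.738 d; D_c ≈ 5.77 mg/L; x_c ≈ 26.4 km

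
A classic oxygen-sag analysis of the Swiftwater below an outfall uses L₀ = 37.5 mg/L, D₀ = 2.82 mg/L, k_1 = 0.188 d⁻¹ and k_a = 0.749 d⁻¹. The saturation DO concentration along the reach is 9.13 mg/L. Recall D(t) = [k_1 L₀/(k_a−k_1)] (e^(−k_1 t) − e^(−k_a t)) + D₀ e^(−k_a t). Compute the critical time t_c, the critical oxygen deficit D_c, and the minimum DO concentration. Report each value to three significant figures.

t_c = [1/(k_a−k_1)] ln[(k_a/k_1)(1 − D₀(k_a−k_1)/(k_1 L₀))]
= [1/(0.749−0.188)] ln[(0.749/0.188)(1 − 2.82×0.5610/(0.188×37.5))]
= (1/0.5610) ln[3.984 × 0.7756] = 1.783 × ln(3.090) = 1.783 × 1.128 = 2.011 d.
L(t_c) = L₀ e^(−k_1 t_c) = 37.5 × 0.6852 = 25.69 mg/L, and at the critical point k_a D_c = k_1 L, so D_c = (0.188/0.749) × 25.69 = 6.449 mg/L.
Minimum DO = C_s − D_c = 9.13 − 6.449 = 2.681 mg/L.

t_c ≈ 2.01 d; D_c ≈ 6.45 mg/L; min DO ≈ 2.68 mg/L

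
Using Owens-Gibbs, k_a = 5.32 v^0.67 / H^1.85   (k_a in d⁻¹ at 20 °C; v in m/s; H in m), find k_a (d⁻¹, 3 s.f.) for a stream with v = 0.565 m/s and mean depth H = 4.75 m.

k_a ≈ 0.203 d⁻¹

k_a = 5.32 × 0.565^0.67 / 4.75^1.85 = 5.32 × 0.6821 / 17.86 = 0.2032 d⁻¹.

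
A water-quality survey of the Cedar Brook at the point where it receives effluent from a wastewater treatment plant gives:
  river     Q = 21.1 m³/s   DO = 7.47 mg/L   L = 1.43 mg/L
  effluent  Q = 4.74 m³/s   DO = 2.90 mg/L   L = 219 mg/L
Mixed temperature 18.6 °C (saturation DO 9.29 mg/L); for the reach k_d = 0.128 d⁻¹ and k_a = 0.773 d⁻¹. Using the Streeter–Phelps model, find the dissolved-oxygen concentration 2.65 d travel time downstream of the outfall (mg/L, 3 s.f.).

Mixed DO = (21.1×7.47 + 4.74×2.90)/(21.1+4.74) = 171.4/25.84 = 6.632 mg/L.
Mixed L₀ = (21.1×1.43 + 4.74×219)/(25.84) = 1068/25.84 = 41.34 mg/L.
Initial deficit D₀ = C_s − DO₀ = 9.29 − 6.632 = 2.658 mg/L.
D(2.65) = [0.128×41.34/(0.773−0.128)](e^(−0.128×2.65) − e^(−0.773×2.65)) + 2.658 e^(−0.773×2.65)
= 8.204 × (0.7123 − 0.1289) + 2.658 × 0.1289 = 5.129 mg/L.
DO = 9.29 − 5.129 = 4.161 mg/L.

DO ≈ 4.16 mg/L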